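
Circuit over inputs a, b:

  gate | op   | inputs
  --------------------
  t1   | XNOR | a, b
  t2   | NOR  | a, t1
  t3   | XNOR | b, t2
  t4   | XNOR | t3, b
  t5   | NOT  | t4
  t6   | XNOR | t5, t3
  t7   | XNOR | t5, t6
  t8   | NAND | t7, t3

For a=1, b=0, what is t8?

t1 = 1 XNOR 0 = 0
t2 = 1 NOR 0 = 0
t3 = 0 XNOR 0 = 1
t4 = 1 XNOR 0 = 0
t5 = NOT 0 = 1
t6 = 1 XNOR 1 = 1
t7 = 1 XNOR 1 = 1
t8 = 1 NAND 1 = 0

0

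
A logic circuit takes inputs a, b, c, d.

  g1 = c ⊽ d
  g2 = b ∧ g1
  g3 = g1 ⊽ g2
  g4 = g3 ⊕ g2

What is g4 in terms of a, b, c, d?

g1 = c ⊽ d
g2 = b ∧ g1 = b ∧ (c ⊽ d)
g3 = g1 ⊽ g2 = (c ⊽ d) ⊽ (b ∧ (c ⊽ d))
g4 = g3 ⊕ g2 = ((c ⊽ d) ⊽ (b ∧ (c ⊽ d))) ⊕ (b ∧ (c ⊽ d))

((c ⊽ d) ⊽ (b ∧ (c ⊽ d))) ⊕ (b ∧ (c ⊽ d))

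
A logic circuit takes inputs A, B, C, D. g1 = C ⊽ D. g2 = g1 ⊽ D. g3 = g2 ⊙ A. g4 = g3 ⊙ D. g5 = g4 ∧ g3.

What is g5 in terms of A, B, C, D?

g1 = C ⊽ D
g2 = g1 ⊽ D = (C ⊽ D) ⊽ D
g3 = g2 ⊙ A = ((C ⊽ D) ⊽ D) ⊙ A
g4 = g3 ⊙ D = (((C ⊽ D) ⊽ D) ⊙ A) ⊙ D
g5 = g4 ∧ g3 = ((((C ⊽ D) ⊽ D) ⊙ A) ⊙ D) ∧ (((C ⊽ D) ⊽ D) ⊙ A)

((((C ⊽ D) ⊽ D) ⊙ A) ⊙ D) ∧ (((C ⊽ D) ⊽ D) ⊙ A)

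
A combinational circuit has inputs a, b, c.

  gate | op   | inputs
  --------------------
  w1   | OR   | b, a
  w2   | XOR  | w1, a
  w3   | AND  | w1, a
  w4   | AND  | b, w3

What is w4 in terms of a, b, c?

b AND ((b OR a) AND a)

w1 = b OR a
w3 = w1 AND a = (b OR a) AND a
w4 = b AND w3 = b AND ((b OR a) AND a)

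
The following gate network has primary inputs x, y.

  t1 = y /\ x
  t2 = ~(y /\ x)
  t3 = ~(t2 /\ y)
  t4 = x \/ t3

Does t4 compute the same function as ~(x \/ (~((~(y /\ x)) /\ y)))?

No

t2 = ~(y /\ x)
t3 = ~(t2 /\ y) = ~((~(y /\ x)) /\ y)
t4 = x \/ t3 = x \/ (~((~(y /\ x)) /\ y))
At x=0, y=0: circuit gives 1, formula gives 0.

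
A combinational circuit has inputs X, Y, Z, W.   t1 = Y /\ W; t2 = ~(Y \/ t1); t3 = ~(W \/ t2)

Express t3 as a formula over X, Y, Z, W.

t1 = Y /\ W
t2 = ~(Y \/ t1) = ~(Y \/ (Y /\ W))
t3 = ~(W \/ t2) = ~(W \/ (~(Y \/ (Y /\ W))))

~(W \/ (~(Y \/ (Y /\ W))))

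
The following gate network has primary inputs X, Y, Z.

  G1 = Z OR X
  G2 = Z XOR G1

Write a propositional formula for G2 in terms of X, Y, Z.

G1 = Z OR X
G2 = Z XOR G1 = Z XOR (Z OR X)

Z XOR (Z OR X)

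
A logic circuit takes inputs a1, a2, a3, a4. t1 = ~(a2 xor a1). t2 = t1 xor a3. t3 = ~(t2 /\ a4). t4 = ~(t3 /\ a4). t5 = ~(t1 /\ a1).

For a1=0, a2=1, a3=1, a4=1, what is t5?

1

t1 = ~(1 xor 0) = 0
t5 = ~(0 /\ 0) = 1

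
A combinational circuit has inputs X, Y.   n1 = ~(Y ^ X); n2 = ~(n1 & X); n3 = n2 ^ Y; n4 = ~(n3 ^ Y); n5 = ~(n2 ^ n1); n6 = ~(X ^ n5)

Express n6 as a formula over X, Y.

n1 = ~(Y ^ X)
n2 = ~(n1 & X) = ~((~(Y ^ X)) & X)
n5 = ~(n2 ^ n1) = ~((~((~(Y ^ X)) & X)) ^ (~(Y ^ X)))
n6 = ~(X ^ n5) = ~(X ^ (~((~((~(Y ^ X)) & X)) ^ (~(Y ^ X)))))

~(X ^ (~((~((~(Y ^ X)) & X)) ^ (~(Y ^ X)))))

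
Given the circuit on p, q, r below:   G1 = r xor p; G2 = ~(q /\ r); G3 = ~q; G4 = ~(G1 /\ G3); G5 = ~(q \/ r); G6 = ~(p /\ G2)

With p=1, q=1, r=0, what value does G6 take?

G2 = ~(1 /\ 0) = 1
G6 = ~(1 /\ 1) = 0

0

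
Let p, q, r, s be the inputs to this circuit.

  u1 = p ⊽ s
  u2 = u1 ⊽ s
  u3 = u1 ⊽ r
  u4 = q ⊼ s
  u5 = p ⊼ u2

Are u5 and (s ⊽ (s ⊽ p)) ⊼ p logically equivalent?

u1 = p ⊽ s
u2 = u1 ⊽ s = (p ⊽ s) ⊽ s
u5 = p ⊼ u2 = p ⊼ ((p ⊽ s) ⊽ s)
At p=1, q=0, r=0, s=0: circuit gives 0, formula gives 0.
At p=0, q=0, r=0, s=0: circuit gives 1, formula gives 1.
Agrees on all 16 inputs.

Yes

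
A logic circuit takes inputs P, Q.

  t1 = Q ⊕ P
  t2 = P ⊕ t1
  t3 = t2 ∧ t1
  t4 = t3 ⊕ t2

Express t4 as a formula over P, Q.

t1 = Q ⊕ P
t2 = P ⊕ t1 = P ⊕ (Q ⊕ P)
t3 = t2 ∧ t1 = (P ⊕ (Q ⊕ P)) ∧ (Q ⊕ P)
t4 = t3 ⊕ t2 = ((P ⊕ (Q ⊕ P)) ∧ (Q ⊕ P)) ⊕ (P ⊕ (Q ⊕ P))

((P ⊕ (Q ⊕ P)) ∧ (Q ⊕ P)) ⊕ (P ⊕ (Q ⊕ P))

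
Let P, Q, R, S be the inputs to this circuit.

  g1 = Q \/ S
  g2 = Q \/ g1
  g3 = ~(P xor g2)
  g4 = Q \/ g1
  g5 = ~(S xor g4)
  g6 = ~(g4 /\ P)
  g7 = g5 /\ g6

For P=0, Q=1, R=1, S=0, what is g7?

g1 = 1 \/ 0 = 1
g4 = 1 \/ 1 = 1
g5 = ~(0 xor 1) = 0
g6 = ~(1 /\ 0) = 1
g7 = 0 /\ 1 = 0

0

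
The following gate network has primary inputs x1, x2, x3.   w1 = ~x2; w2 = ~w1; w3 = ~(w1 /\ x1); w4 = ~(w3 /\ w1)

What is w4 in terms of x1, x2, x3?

~((~(~x2 /\ x1)) /\ ~x2)

w1 = ~x2
w3 = ~(w1 /\ x1) = ~(~x2 /\ x1)
w4 = ~(w3 /\ w1) = ~((~(~x2 /\ x1)) /\ ~x2)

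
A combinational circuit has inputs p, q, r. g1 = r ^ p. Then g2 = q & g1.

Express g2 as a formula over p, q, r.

q & (r ^ p)

g1 = r ^ p
g2 = q & g1 = q & (r ^ p)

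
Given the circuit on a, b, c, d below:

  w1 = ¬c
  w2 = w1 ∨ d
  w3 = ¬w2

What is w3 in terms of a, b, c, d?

¬(¬c ∨ d)

w1 = ¬c
w2 = w1 ∨ d = ¬c ∨ d
w3 = ¬w2 = ¬(¬c ∨ d)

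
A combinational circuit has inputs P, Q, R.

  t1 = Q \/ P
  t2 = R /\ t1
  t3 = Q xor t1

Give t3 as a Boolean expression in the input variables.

Q xor (Q \/ P)

t1 = Q \/ P
t3 = Q xor t1 = Q xor (Q \/ P)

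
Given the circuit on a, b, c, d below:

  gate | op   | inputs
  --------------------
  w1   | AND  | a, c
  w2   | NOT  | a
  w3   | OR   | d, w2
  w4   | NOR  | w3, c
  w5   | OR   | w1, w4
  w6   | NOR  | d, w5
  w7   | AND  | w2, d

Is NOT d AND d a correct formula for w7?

No

w2 = NOT a
w7 = w2 AND d = NOT a AND d
At a=0, b=0, c=0, d=1: circuit gives 1, formula gives 0.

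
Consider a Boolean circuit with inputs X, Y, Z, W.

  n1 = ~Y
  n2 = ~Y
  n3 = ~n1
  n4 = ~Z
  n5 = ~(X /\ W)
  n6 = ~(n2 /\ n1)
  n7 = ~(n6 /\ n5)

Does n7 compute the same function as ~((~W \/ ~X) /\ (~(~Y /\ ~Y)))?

n1 = ~Y
n2 = ~Y
n5 = ~(X /\ W)
n6 = ~(n2 /\ n1) = ~(~Y /\ ~Y)
n7 = ~(n6 /\ n5) = ~((~(~Y /\ ~Y)) /\ (~(X /\ W)))
At X=0, Y=1, Z=0, W=0: circuit gives 0, formula gives 0.
At X=0, Y=0, Z=0, W=0: circuit gives 1, formula gives 1.
Agrees on all 16 inputs.

Yes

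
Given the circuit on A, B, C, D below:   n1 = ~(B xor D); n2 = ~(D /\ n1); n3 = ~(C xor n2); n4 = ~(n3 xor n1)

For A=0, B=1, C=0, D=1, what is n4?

1

n1 = ~(1 xor 1) = 1
n2 = ~(1 /\ 1) = 0
n3 = ~(0 xor 0) = 1
n4 = ~(1 xor 1) = 1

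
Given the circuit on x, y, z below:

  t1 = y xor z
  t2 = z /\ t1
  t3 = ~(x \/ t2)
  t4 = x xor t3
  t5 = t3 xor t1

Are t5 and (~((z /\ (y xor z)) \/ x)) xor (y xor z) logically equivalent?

t1 = y xor z
t2 = z /\ t1 = z /\ (y xor z)
t3 = ~(x \/ t2) = ~(x \/ (z /\ (y xor z)))
t5 = t3 xor t1 = (~(x \/ (z /\ (y xor z)))) xor (y xor z)
At x=0, y=1, z=0: circuit gives 0, formula gives 0.
At x=0, y=0, z=0: circuit gives 1, formula gives 1.
Agrees on all 8 inputs.

Yes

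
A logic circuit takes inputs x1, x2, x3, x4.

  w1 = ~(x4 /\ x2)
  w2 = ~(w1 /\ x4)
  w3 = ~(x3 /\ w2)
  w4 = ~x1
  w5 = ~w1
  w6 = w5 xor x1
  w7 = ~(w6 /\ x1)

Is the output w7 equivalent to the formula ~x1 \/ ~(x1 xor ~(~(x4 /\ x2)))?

Yes

w1 = ~(x4 /\ x2)
w5 = ~w1 = ~(~(x4 /\ x2))
w6 = w5 xor x1 = ~(~(x4 /\ x2)) xor x1
w7 = ~(w6 /\ x1) = ~((~(~(x4 /\ x2)) xor x1) /\ x1)
At x1=1, x2=0, x3=0, x4=0: circuit gives 0, formula gives 0.
At x1=0, x2=0, x3=0, x4=0: circuit gives 1, formula gives 1.
Agrees on all 16 inputs.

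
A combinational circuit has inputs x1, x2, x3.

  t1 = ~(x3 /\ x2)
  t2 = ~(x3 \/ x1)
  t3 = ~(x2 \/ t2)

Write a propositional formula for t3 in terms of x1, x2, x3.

t2 = ~(x3 \/ x1)
t3 = ~(x2 \/ t2) = ~(x2 \/ (~(x3 \/ x1)))

~(x2 \/ (~(x3 \/ x1)))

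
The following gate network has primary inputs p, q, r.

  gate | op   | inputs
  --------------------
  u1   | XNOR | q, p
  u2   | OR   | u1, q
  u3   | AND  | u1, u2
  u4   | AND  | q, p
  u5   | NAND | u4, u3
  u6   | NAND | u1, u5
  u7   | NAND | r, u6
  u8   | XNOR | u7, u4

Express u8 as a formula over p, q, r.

(r NAND ((q XNOR p) NAND ((q AND p) NAND ((q XNOR p) AND ((q XNOR p) OR q))))) XNOR (q AND p)

u1 = q XNOR p
u2 = u1 OR q = (q XNOR p) OR q
u3 = u1 AND u2 = (q XNOR p) AND ((q XNOR p) OR q)
u4 = q AND p
u5 = u4 NAND u3 = (q AND p) NAND ((q XNOR p) AND ((q XNOR p) OR q))
u6 = u1 NAND u5 = (q XNOR p) NAND ((q AND p) NAND ((q XNOR p) AND ((q XNOR p) OR q)))
u7 = r NAND u6 = r NAND ((q XNOR p) NAND ((q AND p) NAND ((q XNOR p) AND ((q XNOR p) OR q))))
u8 = u7 XNOR u4 = (r NAND ((q XNOR p) NAND ((q AND p) NAND ((q XNOR p) AND ((q XNOR p) OR q))))) XNOR (q AND p)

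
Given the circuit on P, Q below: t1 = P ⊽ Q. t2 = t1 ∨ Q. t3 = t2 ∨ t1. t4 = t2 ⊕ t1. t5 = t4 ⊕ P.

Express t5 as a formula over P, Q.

(((P ⊽ Q) ∨ Q) ⊕ (P ⊽ Q)) ⊕ P

t1 = P ⊽ Q
t2 = t1 ∨ Q = (P ⊽ Q) ∨ Q
t4 = t2 ⊕ t1 = ((P ⊽ Q) ∨ Q) ⊕ (P ⊽ Q)
t5 = t4 ⊕ P = (((P ⊽ Q) ∨ Q) ⊕ (P ⊽ Q)) ⊕ P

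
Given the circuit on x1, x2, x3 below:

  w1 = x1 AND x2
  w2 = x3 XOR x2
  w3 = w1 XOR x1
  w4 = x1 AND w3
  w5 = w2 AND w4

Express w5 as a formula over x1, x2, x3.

w1 = x1 AND x2
w2 = x3 XOR x2
w3 = w1 XOR x1 = (x1 AND x2) XOR x1
w4 = x1 AND w3 = x1 AND ((x1 AND x2) XOR x1)
w5 = w2 AND w4 = (x3 XOR x2) AND (x1 AND ((x1 AND x2) XOR x1))

(x3 XOR x2) AND (x1 AND ((x1 AND x2) XOR x1))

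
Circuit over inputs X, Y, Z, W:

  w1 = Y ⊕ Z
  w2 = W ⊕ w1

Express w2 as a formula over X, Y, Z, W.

W ⊕ (Y ⊕ Z)

w1 = Y ⊕ Z
w2 = W ⊕ w1 = W ⊕ (Y ⊕ Z)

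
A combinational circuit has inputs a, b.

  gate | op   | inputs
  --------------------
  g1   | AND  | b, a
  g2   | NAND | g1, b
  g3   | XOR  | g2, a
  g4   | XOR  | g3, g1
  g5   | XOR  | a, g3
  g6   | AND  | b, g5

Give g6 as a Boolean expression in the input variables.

b AND (a XOR (((b AND a) NAND b) XOR a))

g1 = b AND a
g2 = g1 NAND b = (b AND a) NAND b
g3 = g2 XOR a = ((b AND a) NAND b) XOR a
g5 = a XOR g3 = a XOR (((b AND a) NAND b) XOR a)
g6 = b AND g5 = b AND (a XOR (((b AND a) NAND b) XOR a))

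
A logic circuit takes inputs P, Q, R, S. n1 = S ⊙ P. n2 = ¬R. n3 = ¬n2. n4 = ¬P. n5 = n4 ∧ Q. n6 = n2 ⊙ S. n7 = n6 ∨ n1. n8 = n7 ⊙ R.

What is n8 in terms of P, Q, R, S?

n1 = S ⊙ P
n2 = ¬R
n6 = n2 ⊙ S = ¬R ⊙ S
n7 = n6 ∨ n1 = (¬R ⊙ S) ∨ (S ⊙ P)
n8 = n7 ⊙ R = ((¬R ⊙ S) ∨ (S ⊙ P)) ⊙ R

((¬R ⊙ S) ∨ (S ⊙ P)) ⊙ R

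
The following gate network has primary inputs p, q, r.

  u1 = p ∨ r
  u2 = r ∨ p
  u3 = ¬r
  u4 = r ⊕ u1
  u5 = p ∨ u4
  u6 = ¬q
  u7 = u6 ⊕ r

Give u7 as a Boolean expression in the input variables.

¬q ⊕ r

u6 = ¬q
u7 = u6 ⊕ r = ¬q ⊕ r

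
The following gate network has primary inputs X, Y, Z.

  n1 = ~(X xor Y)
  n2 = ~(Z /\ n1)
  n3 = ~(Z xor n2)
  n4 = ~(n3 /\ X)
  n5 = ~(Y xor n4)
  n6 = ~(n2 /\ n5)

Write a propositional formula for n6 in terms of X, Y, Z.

n1 = ~(X xor Y)
n2 = ~(Z /\ n1) = ~(Z /\ (~(X xor Y)))
n3 = ~(Z xor n2) = ~(Z xor (~(Z /\ (~(X xor Y)))))
n4 = ~(n3 /\ X) = ~((~(Z xor (~(Z /\ (~(X xor Y)))))) /\ X)
n5 = ~(Y xor n4) = ~(Y xor (~((~(Z xor (~(Z /\ (~(X xor Y)))))) /\ X)))
n6 = ~(n2 /\ n5) = ~((~(Z /\ (~(X xor Y)))) /\ (~(Y xor (~((~(Z xor (~(Z /\ (~(X xor Y)))))) /\ X)))))

~((~(Z /\ (~(X xor Y)))) /\ (~(Y xor (~((~(Z xor (~(Z /\ (~(X xor Y)))))) /\ X)))))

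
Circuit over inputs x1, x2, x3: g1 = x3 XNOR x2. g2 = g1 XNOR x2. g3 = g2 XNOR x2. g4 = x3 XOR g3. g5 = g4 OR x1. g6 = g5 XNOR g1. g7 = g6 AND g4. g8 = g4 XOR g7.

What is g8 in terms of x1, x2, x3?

(x3 XOR (((x3 XNOR x2) XNOR x2) XNOR x2)) XOR ((((x3 XOR (((x3 XNOR x2) XNOR x2) XNOR x2)) OR x1) XNOR (x3 XNOR x2)) AND (x3 XOR (((x3 XNOR x2) XNOR x2) XNOR x2)))

g1 = x3 XNOR x2
g2 = g1 XNOR x2 = (x3 XNOR x2) XNOR x2
g3 = g2 XNOR x2 = ((x3 XNOR x2) XNOR x2) XNOR x2
g4 = x3 XOR g3 = x3 XOR (((x3 XNOR x2) XNOR x2) XNOR x2)
g5 = g4 OR x1 = (x3 XOR (((x3 XNOR x2) XNOR x2) XNOR x2)) OR x1
g6 = g5 XNOR g1 = ((x3 XOR (((x3 XNOR x2) XNOR x2) XNOR x2)) OR x1) XNOR (x3 XNOR x2)
g7 = g6 AND g4 = (((x3 XOR (((x3 XNOR x2) XNOR x2) XNOR x2)) OR x1) XNOR (x3 XNOR x2)) AND (x3 XOR (((x3 XNOR x2) XNOR x2) XNOR x2))
g8 = g4 XOR g7 = (x3 XOR (((x3 XNOR x2) XNOR x2) XNOR x2)) XOR ((((x3 XOR (((x3 XNOR x2) XNOR x2) XNOR x2)) OR x1) XNOR (x3 XNOR x2)) AND (x3 XOR (((x3 XNOR x2) XNOR x2) XNOR x2)))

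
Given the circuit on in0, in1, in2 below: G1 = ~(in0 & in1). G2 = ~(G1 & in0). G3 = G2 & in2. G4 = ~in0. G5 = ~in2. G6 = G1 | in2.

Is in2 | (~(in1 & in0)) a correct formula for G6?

G1 = ~(in0 & in1)
G6 = G1 | in2 = (~(in0 & in1)) | in2
At in0=1, in1=1, in2=0: circuit gives 0, formula gives 0.
At in0=0, in1=0, in2=0: circuit gives 1, formula gives 1.
Agrees on all 8 inputs.

Yes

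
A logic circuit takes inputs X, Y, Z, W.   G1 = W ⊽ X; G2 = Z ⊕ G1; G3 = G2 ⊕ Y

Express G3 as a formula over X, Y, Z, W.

G1 = W ⊽ X
G2 = Z ⊕ G1 = Z ⊕ (W ⊽ X)
G3 = G2 ⊕ Y = (Z ⊕ (W ⊽ X)) ⊕ Y

(Z ⊕ (W ⊽ X)) ⊕ Y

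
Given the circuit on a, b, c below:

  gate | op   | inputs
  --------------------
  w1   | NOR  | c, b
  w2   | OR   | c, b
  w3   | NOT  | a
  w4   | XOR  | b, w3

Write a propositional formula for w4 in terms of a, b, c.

b XOR NOT a

w3 = NOT a
w4 = b XOR w3 = b XOR NOT a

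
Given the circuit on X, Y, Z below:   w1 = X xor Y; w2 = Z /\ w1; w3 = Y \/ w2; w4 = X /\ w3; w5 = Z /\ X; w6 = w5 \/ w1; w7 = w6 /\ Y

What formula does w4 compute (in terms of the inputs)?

X /\ (Y \/ (Z /\ (X xor Y)))

w1 = X xor Y
w2 = Z /\ w1 = Z /\ (X xor Y)
w3 = Y \/ w2 = Y \/ (Z /\ (X xor Y))
w4 = X /\ w3 = X /\ (Y \/ (Z /\ (X xor Y)))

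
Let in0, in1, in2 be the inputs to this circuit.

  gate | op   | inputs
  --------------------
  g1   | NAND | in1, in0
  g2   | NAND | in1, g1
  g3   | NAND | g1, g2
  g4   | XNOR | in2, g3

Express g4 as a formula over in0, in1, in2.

g1 = in1 NAND in0
g2 = in1 NAND g1 = in1 NAND (in1 NAND in0)
g3 = g1 NAND g2 = (in1 NAND in0) NAND (in1 NAND (in1 NAND in0))
g4 = in2 XNOR g3 = in2 XNOR ((in1 NAND in0) NAND (in1 NAND (in1 NAND in0)))

in2 XNOR ((in1 NAND in0) NAND (in1 NAND (in1 NAND in0)))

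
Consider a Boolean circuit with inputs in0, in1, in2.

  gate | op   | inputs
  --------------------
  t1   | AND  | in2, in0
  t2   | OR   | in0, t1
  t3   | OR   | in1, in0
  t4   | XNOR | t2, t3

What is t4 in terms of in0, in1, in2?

(in0 OR (in2 AND in0)) XNOR (in1 OR in0)

t1 = in2 AND in0
t2 = in0 OR t1 = in0 OR (in2 AND in0)
t3 = in1 OR in0
t4 = t2 XNOR t3 = (in0 OR (in2 AND in0)) XNOR (in1 OR in0)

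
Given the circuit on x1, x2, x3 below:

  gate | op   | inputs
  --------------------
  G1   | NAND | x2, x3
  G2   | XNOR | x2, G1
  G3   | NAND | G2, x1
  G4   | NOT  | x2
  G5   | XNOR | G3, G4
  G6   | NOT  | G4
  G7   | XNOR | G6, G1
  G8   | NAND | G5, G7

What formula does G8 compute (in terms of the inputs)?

G1 = x2 NAND x3
G2 = x2 XNOR G1 = x2 XNOR (x2 NAND x3)
G3 = G2 NAND x1 = (x2 XNOR (x2 NAND x3)) NAND x1
G4 = NOT x2
G5 = G3 XNOR G4 = ((x2 XNOR (x2 NAND x3)) NAND x1) XNOR NOT x2
G6 = NOT G4 = NOT NOT x2
G7 = G6 XNOR G1 = NOT NOT x2 XNOR (x2 NAND x3)
G8 = G5 NAND G7 = (((x2 XNOR (x2 NAND x3)) NAND x1) XNOR NOT x2) NAND (NOT NOT x2 XNOR (x2 NAND x3))

(((x2 XNOR (x2 NAND x3)) NAND x1) XNOR NOT x2) NAND (NOT NOT x2 XNOR (x2 NAND x3))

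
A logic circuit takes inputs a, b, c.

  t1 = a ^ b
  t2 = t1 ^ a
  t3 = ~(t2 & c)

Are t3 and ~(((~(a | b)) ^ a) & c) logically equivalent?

No

t1 = a ^ b
t2 = t1 ^ a = (a ^ b) ^ a
t3 = ~(t2 & c) = ~(((a ^ b) ^ a) & c)
At a=0, b=0, c=1: circuit gives 1, formula gives 0.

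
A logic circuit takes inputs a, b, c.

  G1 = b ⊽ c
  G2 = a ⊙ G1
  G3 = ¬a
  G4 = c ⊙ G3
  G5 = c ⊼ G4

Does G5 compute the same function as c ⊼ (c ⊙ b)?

G3 = ¬a
G4 = c ⊙ G3 = c ⊙ ¬a
G5 = c ⊼ G4 = c ⊼ (c ⊙ ¬a)
At a=0, b=0, c=1: circuit gives 0, formula gives 1.

No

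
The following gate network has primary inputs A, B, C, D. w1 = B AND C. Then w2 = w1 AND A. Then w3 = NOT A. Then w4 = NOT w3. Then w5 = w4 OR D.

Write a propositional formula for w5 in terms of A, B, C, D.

w3 = NOT A
w4 = NOT w3 = NOT NOT A
w5 = w4 OR D = NOT NOT A OR D

NOT NOT A OR D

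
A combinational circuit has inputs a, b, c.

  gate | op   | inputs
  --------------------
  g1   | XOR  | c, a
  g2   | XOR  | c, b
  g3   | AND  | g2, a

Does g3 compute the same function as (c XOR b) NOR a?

No

g2 = c XOR b
g3 = g2 AND a = (c XOR b) AND a
At a=0, b=0, c=0: circuit gives 0, formula gives 1.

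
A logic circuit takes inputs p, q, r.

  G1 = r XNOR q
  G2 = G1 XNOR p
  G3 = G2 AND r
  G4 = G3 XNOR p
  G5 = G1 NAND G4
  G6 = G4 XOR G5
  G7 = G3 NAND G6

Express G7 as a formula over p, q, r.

G1 = r XNOR q
G2 = G1 XNOR p = (r XNOR q) XNOR p
G3 = G2 AND r = ((r XNOR q) XNOR p) AND r
G4 = G3 XNOR p = (((r XNOR q) XNOR p) AND r) XNOR p
G5 = G1 NAND G4 = (r XNOR q) NAND ((((r XNOR q) XNOR p) AND r) XNOR p)
G6 = G4 XOR G5 = ((((r XNOR q) XNOR p) AND r) XNOR p) XOR ((r XNOR q) NAND ((((r XNOR q) XNOR p) AND r) XNOR p))
G7 = G3 NAND G6 = (((r XNOR q) XNOR p) AND r) NAND (((((r XNOR q) XNOR p) AND r) XNOR p) XOR ((r XNOR q) NAND ((((r XNOR q) XNOR p) AND r) XNOR p)))

(((r XNOR q) XNOR p) AND r) NAND (((((r XNOR q) XNOR p) AND r) XNOR p) XOR ((r XNOR q) NAND ((((r XNOR q) XNOR p) AND r) XNOR p)))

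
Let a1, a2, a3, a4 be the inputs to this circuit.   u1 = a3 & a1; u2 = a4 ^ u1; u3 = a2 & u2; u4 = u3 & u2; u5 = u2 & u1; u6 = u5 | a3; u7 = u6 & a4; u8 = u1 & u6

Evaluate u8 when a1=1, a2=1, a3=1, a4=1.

1

u1 = 1 & 1 = 1
u2 = 1 ^ 1 = 0
u5 = 0 & 1 = 0
u6 = 0 | 1 = 1
u8 = 1 & 1 = 1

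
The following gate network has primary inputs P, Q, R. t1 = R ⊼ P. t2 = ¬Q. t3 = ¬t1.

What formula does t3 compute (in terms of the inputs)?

t1 = R ⊼ P
t3 = ¬t1 = ¬(R ⊼ P)

¬(R ⊼ P)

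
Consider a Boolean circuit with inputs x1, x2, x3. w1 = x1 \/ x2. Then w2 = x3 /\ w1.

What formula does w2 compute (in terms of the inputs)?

w1 = x1 \/ x2
w2 = x3 /\ w1 = x3 /\ (x1 \/ x2)

x3 /\ (x1 \/ x2)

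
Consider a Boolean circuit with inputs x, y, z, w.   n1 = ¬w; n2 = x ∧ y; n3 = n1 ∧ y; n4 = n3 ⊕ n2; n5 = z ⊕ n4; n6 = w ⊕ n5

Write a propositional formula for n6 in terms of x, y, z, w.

w ⊕ (z ⊕ ((¬w ∧ y) ⊕ (x ∧ y)))

n1 = ¬w
n2 = x ∧ y
n3 = n1 ∧ y = ¬w ∧ y
n4 = n3 ⊕ n2 = (¬w ∧ y) ⊕ (x ∧ y)
n5 = z ⊕ n4 = z ⊕ ((¬w ∧ y) ⊕ (x ∧ y))
n6 = w ⊕ n5 = w ⊕ (z ⊕ ((¬w ∧ y) ⊕ (x ∧ y)))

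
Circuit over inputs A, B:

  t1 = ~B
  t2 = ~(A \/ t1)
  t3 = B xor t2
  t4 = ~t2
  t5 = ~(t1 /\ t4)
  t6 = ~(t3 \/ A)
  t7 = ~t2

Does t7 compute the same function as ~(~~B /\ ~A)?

t1 = ~B
t2 = ~(A \/ t1) = ~(A \/ ~B)
t7 = ~t2 = ~(~(A \/ ~B))
At A=0, B=1: circuit gives 0, formula gives 0.
At A=0, B=0: circuit gives 1, formula gives 1.
Agrees on all 4 inputs.

Yes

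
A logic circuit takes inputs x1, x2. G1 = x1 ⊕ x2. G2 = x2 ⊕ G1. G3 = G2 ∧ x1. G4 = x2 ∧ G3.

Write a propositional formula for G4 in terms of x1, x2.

x2 ∧ ((x2 ⊕ (x1 ⊕ x2)) ∧ x1)

G1 = x1 ⊕ x2
G2 = x2 ⊕ G1 = x2 ⊕ (x1 ⊕ x2)
G3 = G2 ∧ x1 = (x2 ⊕ (x1 ⊕ x2)) ∧ x1
G4 = x2 ∧ G3 = x2 ∧ ((x2 ⊕ (x1 ⊕ x2)) ∧ x1)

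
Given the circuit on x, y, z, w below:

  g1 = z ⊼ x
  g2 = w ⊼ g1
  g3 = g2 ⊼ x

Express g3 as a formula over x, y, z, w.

(w ⊼ (z ⊼ x)) ⊼ x

g1 = z ⊼ x
g2 = w ⊼ g1 = w ⊼ (z ⊼ x)
g3 = g2 ⊼ x = (w ⊼ (z ⊼ x)) ⊼ x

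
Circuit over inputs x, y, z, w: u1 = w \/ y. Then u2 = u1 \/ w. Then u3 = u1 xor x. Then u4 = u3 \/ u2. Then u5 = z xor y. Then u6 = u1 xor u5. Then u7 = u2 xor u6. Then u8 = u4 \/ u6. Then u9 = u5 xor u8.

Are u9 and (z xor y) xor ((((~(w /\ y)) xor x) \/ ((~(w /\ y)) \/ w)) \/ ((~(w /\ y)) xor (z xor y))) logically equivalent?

u1 = w \/ y
u2 = u1 \/ w = (w \/ y) \/ w
u3 = u1 xor x = (w \/ y) xor x
u4 = u3 \/ u2 = ((w \/ y) xor x) \/ ((w \/ y) \/ w)
u5 = z xor y
u6 = u1 xor u5 = (w \/ y) xor (z xor y)
u8 = u4 \/ u6 = (((w \/ y) xor x) \/ ((w \/ y) \/ w)) \/ ((w \/ y) xor (z xor y))
u9 = u5 xor u8 = (z xor y) xor ((((w \/ y) xor x) \/ ((w \/ y) \/ w)) \/ ((w \/ y) xor (z xor y)))
At x=0, y=0, z=0, w=0: circuit gives 0, formula gives 1.

No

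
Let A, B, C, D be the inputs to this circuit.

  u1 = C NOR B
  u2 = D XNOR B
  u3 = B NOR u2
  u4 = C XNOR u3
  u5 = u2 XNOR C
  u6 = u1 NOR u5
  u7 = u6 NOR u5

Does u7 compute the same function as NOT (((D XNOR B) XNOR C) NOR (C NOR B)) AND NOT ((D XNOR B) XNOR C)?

u1 = C NOR B
u2 = D XNOR B
u5 = u2 XNOR C = (D XNOR B) XNOR C
u6 = u1 NOR u5 = (C NOR B) NOR ((D XNOR B) XNOR C)
u7 = u6 NOR u5 = ((C NOR B) NOR ((D XNOR B) XNOR C)) NOR ((D XNOR B) XNOR C)
At A=0, B=0, C=0, D=1: circuit gives 0, formula gives 0.
At A=0, B=0, C=0, D=0: circuit gives 1, formula gives 1.
Agrees on all 16 inputs.

Yes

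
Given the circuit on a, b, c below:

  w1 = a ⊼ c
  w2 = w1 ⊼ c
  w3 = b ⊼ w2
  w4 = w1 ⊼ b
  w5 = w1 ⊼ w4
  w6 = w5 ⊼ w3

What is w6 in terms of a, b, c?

w1 = a ⊼ c
w2 = w1 ⊼ c = (a ⊼ c) ⊼ c
w3 = b ⊼ w2 = b ⊼ ((a ⊼ c) ⊼ c)
w4 = w1 ⊼ b = (a ⊼ c) ⊼ b
w5 = w1 ⊼ w4 = (a ⊼ c) ⊼ ((a ⊼ c) ⊼ b)
w6 = w5 ⊼ w3 = ((a ⊼ c) ⊼ ((a ⊼ c) ⊼ b)) ⊼ (b ⊼ ((a ⊼ c) ⊼ c))

((a ⊼ c) ⊼ ((a ⊼ c) ⊼ b)) ⊼ (b ⊼ ((a ⊼ c) ⊼ c))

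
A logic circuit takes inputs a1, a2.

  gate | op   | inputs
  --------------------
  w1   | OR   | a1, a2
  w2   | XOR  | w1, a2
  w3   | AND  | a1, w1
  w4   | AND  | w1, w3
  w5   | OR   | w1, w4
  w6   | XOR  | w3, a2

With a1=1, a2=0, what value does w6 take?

w1 = 1 OR 0 = 1
w3 = 1 AND 1 = 1
w6 = 1 XOR 0 = 1

1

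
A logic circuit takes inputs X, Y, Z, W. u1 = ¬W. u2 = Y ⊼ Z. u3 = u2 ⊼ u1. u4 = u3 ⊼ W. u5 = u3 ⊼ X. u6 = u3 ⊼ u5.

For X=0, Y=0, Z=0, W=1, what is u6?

0

u1 = ¬1 = 0
u2 = 0 ⊼ 0 = 1
u3 = 1 ⊼ 0 = 1
u5 = 1 ⊼ 0 = 1
u6 = 1 ⊼ 1 = 0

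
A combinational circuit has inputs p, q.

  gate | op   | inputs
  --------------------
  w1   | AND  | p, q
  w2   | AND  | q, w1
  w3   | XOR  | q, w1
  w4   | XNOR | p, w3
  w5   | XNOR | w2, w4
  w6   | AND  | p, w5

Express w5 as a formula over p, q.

w1 = p AND q
w2 = q AND w1 = q AND (p AND q)
w3 = q XOR w1 = q XOR (p AND q)
w4 = p XNOR w3 = p XNOR (q XOR (p AND q))
w5 = w2 XNOR w4 = (q AND (p AND q)) XNOR (p XNOR (q XOR (p AND q)))

(q AND (p AND q)) XNOR (p XNOR (q XOR (p AND q)))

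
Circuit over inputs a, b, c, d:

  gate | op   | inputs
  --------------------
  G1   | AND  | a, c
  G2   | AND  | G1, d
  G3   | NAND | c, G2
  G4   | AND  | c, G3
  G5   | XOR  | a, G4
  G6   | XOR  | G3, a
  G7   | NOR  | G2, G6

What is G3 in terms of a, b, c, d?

c NAND ((a AND c) AND d)

G1 = a AND c
G2 = G1 AND d = (a AND c) AND d
G3 = c NAND G2 = c NAND ((a AND c) AND d)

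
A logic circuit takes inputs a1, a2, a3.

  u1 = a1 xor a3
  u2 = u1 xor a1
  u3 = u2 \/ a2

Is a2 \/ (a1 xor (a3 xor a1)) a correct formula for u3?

u1 = a1 xor a3
u2 = u1 xor a1 = (a1 xor a3) xor a1
u3 = u2 \/ a2 = ((a1 xor a3) xor a1) \/ a2
At a1=0, a2=0, a3=0: circuit gives 0, formula gives 0.
At a1=0, a2=0, a3=1: circuit gives 1, formula gives 1.
Agrees on all 8 inputs.

Yes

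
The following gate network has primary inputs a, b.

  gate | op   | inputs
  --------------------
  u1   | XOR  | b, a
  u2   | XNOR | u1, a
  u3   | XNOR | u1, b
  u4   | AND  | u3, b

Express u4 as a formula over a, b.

((b XOR a) XNOR b) AND b

u1 = b XOR a
u3 = u1 XNOR b = (b XOR a) XNOR b
u4 = u3 AND b = ((b XOR a) XNOR b) AND b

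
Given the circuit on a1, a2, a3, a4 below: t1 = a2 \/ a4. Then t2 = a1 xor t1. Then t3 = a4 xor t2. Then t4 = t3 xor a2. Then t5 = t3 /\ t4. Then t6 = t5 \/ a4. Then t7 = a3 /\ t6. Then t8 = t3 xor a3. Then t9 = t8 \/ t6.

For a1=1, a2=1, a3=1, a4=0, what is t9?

t1 = 1 \/ 0 = 1
t2 = 1 xor 1 = 0
t3 = 0 xor 0 = 0
t4 = 0 xor 1 = 1
t5 = 0 /\ 1 = 0
t6 = 0 \/ 0 = 0
t8 = 0 xor 1 = 1
t9 = 1 \/ 0 = 1

1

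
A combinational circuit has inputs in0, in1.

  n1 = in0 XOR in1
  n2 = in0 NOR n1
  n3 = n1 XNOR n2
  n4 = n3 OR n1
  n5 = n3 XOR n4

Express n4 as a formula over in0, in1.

n1 = in0 XOR in1
n2 = in0 NOR n1 = in0 NOR (in0 XOR in1)
n3 = n1 XNOR n2 = (in0 XOR in1) XNOR (in0 NOR (in0 XOR in1))
n4 = n3 OR n1 = ((in0 XOR in1) XNOR (in0 NOR (in0 XOR in1))) OR (in0 XOR in1)

((in0 XOR in1) XNOR (in0 NOR (in0 XOR in1))) OR (in0 XOR in1)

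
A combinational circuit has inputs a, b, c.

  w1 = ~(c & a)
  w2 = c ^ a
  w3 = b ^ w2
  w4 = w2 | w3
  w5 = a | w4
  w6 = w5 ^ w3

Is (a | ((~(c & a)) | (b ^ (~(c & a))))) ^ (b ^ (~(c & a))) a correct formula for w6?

No

w2 = c ^ a
w3 = b ^ w2 = b ^ (c ^ a)
w4 = w2 | w3 = (c ^ a) | (b ^ (c ^ a))
w5 = a | w4 = a | ((c ^ a) | (b ^ (c ^ a)))
w6 = w5 ^ w3 = (a | ((c ^ a) | (b ^ (c ^ a)))) ^ (b ^ (c ^ a))
At a=0, b=1, c=0: circuit gives 0, formula gives 1.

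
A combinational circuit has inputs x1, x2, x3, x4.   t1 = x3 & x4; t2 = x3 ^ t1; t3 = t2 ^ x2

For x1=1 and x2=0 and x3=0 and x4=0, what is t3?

t1 = 0 & 0 = 0
t2 = 0 ^ 0 = 0
t3 = 0 ^ 0 = 0

0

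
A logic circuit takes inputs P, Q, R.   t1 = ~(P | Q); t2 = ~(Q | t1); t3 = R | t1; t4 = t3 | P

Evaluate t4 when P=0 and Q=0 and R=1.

1

t1 = ~(0 | 0) = 1
t3 = 1 | 1 = 1
t4 = 1 | 0 = 1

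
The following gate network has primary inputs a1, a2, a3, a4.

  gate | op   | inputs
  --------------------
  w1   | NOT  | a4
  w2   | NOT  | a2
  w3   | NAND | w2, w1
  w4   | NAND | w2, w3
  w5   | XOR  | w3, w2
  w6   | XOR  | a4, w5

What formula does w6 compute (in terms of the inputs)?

w1 = NOT a4
w2 = NOT a2
w3 = w2 NAND w1 = NOT a2 NAND NOT a4
w5 = w3 XOR w2 = (NOT a2 NAND NOT a4) XOR NOT a2
w6 = a4 XOR w5 = a4 XOR ((NOT a2 NAND NOT a4) XOR NOT a2)

a4 XOR ((NOT a2 NAND NOT a4) XOR NOT a2)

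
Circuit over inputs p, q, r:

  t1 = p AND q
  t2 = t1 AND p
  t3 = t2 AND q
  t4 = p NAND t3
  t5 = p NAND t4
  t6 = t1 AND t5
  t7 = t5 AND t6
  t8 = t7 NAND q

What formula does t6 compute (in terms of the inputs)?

(p AND q) AND (p NAND (p NAND (((p AND q) AND p) AND q)))

t1 = p AND q
t2 = t1 AND p = (p AND q) AND p
t3 = t2 AND q = ((p AND q) AND p) AND q
t4 = p NAND t3 = p NAND (((p AND q) AND p) AND q)
t5 = p NAND t4 = p NAND (p NAND (((p AND q) AND p) AND q))
t6 = t1 AND t5 = (p AND q) AND (p NAND (p NAND (((p AND q) AND p) AND q)))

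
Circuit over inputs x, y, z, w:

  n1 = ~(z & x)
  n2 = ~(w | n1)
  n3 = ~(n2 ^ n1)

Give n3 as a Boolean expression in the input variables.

n1 = ~(z & x)
n2 = ~(w | n1) = ~(w | (~(z & x)))
n3 = ~(n2 ^ n1) = ~((~(w | (~(z & x)))) ^ (~(z & x)))

~((~(w | (~(z & x)))) ^ (~(z & x)))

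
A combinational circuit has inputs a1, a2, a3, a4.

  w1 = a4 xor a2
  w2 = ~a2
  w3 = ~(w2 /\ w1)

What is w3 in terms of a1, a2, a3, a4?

w1 = a4 xor a2
w2 = ~a2
w3 = ~(w2 /\ w1) = ~(~a2 /\ (a4 xor a2))

~(~a2 /\ (a4 xor a2))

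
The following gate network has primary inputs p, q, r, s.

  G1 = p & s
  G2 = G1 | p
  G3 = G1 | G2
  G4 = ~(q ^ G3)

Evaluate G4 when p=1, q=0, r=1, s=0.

G1 = 1 & 0 = 0
G2 = 0 | 1 = 1
G3 = 0 | 1 = 1
G4 = ~(0 ^ 1) = 0

0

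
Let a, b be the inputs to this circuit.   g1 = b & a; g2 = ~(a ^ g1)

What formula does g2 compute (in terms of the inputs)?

g1 = b & a
g2 = ~(a ^ g1) = ~(a ^ (b & a))

~(a ^ (b & a))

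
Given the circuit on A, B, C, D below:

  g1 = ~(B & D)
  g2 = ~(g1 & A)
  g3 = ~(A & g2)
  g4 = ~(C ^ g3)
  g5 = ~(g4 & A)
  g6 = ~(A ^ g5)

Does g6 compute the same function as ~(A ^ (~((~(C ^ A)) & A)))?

g1 = ~(B & D)
g2 = ~(g1 & A) = ~((~(B & D)) & A)
g3 = ~(A & g2) = ~(A & (~((~(B & D)) & A)))
g4 = ~(C ^ g3) = ~(C ^ (~(A & (~((~(B & D)) & A)))))
g5 = ~(g4 & A) = ~((~(C ^ (~(A & (~((~(B & D)) & A)))))) & A)
g6 = ~(A ^ g5) = ~(A ^ (~((~(C ^ (~(A & (~((~(B & D)) & A)))))) & A)))
At A=1, B=1, C=0, D=1: circuit gives 0, formula gives 1.

No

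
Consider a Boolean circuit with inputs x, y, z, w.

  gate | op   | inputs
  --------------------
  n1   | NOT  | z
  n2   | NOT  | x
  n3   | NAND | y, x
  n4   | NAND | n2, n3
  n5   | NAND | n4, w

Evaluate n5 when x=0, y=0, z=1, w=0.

1

n2 = NOT 0 = 1
n3 = 0 NAND 0 = 1
n4 = 1 NAND 1 = 0
n5 = 0 NAND 0 = 1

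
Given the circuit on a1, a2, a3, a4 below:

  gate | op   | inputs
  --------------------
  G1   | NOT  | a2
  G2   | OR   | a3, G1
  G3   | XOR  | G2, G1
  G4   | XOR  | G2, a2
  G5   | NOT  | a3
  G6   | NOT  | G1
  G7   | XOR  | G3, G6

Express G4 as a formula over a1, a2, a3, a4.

G1 = NOT a2
G2 = a3 OR G1 = a3 OR NOT a2
G4 = G2 XOR a2 = (a3 OR NOT a2) XOR a2

(a3 OR NOT a2) XOR a2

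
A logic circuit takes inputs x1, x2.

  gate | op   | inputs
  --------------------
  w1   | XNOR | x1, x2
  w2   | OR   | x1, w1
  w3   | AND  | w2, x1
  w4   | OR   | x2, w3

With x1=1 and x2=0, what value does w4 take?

1

w1 = 1 XNOR 0 = 0
w2 = 1 OR 0 = 1
w3 = 1 AND 1 = 1
w4 = 0 OR 1 = 1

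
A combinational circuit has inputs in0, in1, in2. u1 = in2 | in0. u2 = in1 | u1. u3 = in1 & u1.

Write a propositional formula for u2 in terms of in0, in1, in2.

in1 | (in2 | in0)

u1 = in2 | in0
u2 = in1 | u1 = in1 | (in2 | in0)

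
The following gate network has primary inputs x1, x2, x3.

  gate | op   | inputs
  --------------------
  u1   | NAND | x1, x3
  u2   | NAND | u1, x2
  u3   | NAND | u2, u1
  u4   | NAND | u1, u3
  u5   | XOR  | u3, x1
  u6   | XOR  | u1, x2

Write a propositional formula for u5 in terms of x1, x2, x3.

u1 = x1 NAND x3
u2 = u1 NAND x2 = (x1 NAND x3) NAND x2
u3 = u2 NAND u1 = ((x1 NAND x3) NAND x2) NAND (x1 NAND x3)
u5 = u3 XOR x1 = (((x1 NAND x3) NAND x2) NAND (x1 NAND x3)) XOR x1

(((x1 NAND x3) NAND x2) NAND (x1 NAND x3)) XOR x1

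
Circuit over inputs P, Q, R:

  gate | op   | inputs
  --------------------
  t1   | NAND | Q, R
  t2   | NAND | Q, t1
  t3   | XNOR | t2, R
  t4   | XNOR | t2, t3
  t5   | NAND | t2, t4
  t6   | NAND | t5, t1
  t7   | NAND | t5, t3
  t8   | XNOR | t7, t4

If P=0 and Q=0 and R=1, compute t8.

1

t1 = 0 NAND 1 = 1
t2 = 0 NAND 1 = 1
t3 = 1 XNOR 1 = 1
t4 = 1 XNOR 1 = 1
t5 = 1 NAND 1 = 0
t7 = 0 NAND 1 = 1
t8 = 1 XNOR 1 = 1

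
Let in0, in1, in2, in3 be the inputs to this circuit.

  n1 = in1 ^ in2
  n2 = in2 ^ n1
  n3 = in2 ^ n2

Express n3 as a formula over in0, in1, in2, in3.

n1 = in1 ^ in2
n2 = in2 ^ n1 = in2 ^ (in1 ^ in2)
n3 = in2 ^ n2 = in2 ^ (in2 ^ (in1 ^ in2))

in2 ^ (in2 ^ (in1 ^ in2))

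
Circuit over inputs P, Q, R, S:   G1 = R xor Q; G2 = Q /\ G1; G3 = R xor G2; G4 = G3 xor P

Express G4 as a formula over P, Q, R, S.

(R xor (Q /\ (R xor Q))) xor P

G1 = R xor Q
G2 = Q /\ G1 = Q /\ (R xor Q)
G3 = R xor G2 = R xor (Q /\ (R xor Q))
G4 = G3 xor P = (R xor (Q /\ (R xor Q))) xor P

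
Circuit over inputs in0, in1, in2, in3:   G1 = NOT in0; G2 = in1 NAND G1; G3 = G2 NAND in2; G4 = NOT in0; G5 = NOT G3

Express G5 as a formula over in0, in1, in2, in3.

NOT ((in1 NAND NOT in0) NAND in2)

G1 = NOT in0
G2 = in1 NAND G1 = in1 NAND NOT in0
G3 = G2 NAND in2 = (in1 NAND NOT in0) NAND in2
G5 = NOT G3 = NOT ((in1 NAND NOT in0) NAND in2)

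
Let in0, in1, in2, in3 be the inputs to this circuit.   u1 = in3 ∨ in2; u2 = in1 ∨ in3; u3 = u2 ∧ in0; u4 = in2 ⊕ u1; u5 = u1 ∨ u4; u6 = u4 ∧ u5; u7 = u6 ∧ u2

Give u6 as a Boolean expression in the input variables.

u1 = in3 ∨ in2
u4 = in2 ⊕ u1 = in2 ⊕ (in3 ∨ in2)
u5 = u1 ∨ u4 = (in3 ∨ in2) ∨ (in2 ⊕ (in3 ∨ in2))
u6 = u4 ∧ u5 = (in2 ⊕ (in3 ∨ in2)) ∧ ((in3 ∨ in2) ∨ (in2 ⊕ (in3 ∨ in2)))

(in2 ⊕ (in3 ∨ in2)) ∧ ((in3 ∨ in2) ∨ (in2 ⊕ (in3 ∨ in2)))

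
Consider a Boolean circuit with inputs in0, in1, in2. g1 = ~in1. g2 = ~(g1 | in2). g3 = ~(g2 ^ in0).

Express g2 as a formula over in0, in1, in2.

g1 = ~in1
g2 = ~(g1 | in2) = ~(~in1 | in2)

~(~in1 | in2)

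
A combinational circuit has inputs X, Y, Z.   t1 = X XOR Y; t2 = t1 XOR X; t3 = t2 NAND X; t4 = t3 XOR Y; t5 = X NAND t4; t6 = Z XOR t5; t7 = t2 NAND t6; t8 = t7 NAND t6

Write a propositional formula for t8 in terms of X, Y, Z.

(((X XOR Y) XOR X) NAND (Z XOR (X NAND ((((X XOR Y) XOR X) NAND X) XOR Y)))) NAND (Z XOR (X NAND ((((X XOR Y) XOR X) NAND X) XOR Y)))

t1 = X XOR Y
t2 = t1 XOR X = (X XOR Y) XOR X
t3 = t2 NAND X = ((X XOR Y) XOR X) NAND X
t4 = t3 XOR Y = (((X XOR Y) XOR X) NAND X) XOR Y
t5 = X NAND t4 = X NAND ((((X XOR Y) XOR X) NAND X) XOR Y)
t6 = Z XOR t5 = Z XOR (X NAND ((((X XOR Y) XOR X) NAND X) XOR Y))
t7 = t2 NAND t6 = ((X XOR Y) XOR X) NAND (Z XOR (X NAND ((((X XOR Y) XOR X) NAND X) XOR Y)))
t8 = t7 NAND t6 = (((X XOR Y) XOR X) NAND (Z XOR (X NAND ((((X XOR Y) XOR X) NAND X) XOR Y)))) NAND (Z XOR (X NAND ((((X XOR Y) XOR X) NAND X) XOR Y)))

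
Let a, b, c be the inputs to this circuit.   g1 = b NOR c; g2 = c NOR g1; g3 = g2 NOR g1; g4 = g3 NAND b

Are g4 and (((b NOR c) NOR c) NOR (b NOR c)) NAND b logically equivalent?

g1 = b NOR c
g2 = c NOR g1 = c NOR (b NOR c)
g3 = g2 NOR g1 = (c NOR (b NOR c)) NOR (b NOR c)
g4 = g3 NAND b = ((c NOR (b NOR c)) NOR (b NOR c)) NAND b
At a=0, b=1, c=1: circuit gives 0, formula gives 0.
At a=0, b=0, c=0: circuit gives 1, formula gives 1.
Agrees on all 8 inputs.

Yes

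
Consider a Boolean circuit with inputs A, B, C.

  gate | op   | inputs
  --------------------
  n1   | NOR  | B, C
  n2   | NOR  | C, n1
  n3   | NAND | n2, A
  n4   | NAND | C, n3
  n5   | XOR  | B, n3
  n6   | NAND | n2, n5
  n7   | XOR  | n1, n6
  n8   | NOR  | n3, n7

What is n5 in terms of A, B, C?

B XOR ((C NOR (B NOR C)) NAND A)

n1 = B NOR C
n2 = C NOR n1 = C NOR (B NOR C)
n3 = n2 NAND A = (C NOR (B NOR C)) NAND A
n5 = B XOR n3 = B XOR ((C NOR (B NOR C)) NAND A)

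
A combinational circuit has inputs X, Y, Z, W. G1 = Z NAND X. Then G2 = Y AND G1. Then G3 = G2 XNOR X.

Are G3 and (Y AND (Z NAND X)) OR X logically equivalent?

G1 = Z NAND X
G2 = Y AND G1 = Y AND (Z NAND X)
G3 = G2 XNOR X = (Y AND (Z NAND X)) XNOR X
At X=0, Y=0, Z=0, W=0: circuit gives 1, formula gives 0.

No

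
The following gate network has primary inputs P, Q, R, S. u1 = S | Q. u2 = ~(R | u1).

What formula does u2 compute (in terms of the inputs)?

~(R | (S | Q))

u1 = S | Q
u2 = ~(R | u1) = ~(R | (S | Q))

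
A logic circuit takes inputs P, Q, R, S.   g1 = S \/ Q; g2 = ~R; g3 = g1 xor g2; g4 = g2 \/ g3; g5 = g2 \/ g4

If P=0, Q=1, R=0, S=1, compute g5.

g1 = 1 \/ 1 = 1
g2 = ~0 = 1
g3 = 1 xor 1 = 0
g4 = 1 \/ 0 = 1
g5 = 1 \/ 1 = 1

1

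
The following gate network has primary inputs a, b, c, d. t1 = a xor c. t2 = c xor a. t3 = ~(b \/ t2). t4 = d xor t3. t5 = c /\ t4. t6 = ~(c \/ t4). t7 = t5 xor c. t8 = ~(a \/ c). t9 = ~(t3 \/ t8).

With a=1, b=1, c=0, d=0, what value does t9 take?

1

t2 = 0 xor 1 = 1
t3 = ~(1 \/ 1) = 0
t8 = ~(1 \/ 0) = 0
t9 = ~(0 \/ 0) = 1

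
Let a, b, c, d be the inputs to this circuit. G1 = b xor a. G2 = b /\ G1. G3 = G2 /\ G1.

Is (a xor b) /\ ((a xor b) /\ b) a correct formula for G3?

G1 = b xor a
G2 = b /\ G1 = b /\ (b xor a)
G3 = G2 /\ G1 = (b /\ (b xor a)) /\ (b xor a)
At a=0, b=0, c=0, d=0: circuit gives 0, formula gives 0.
At a=0, b=1, c=0, d=0: circuit gives 1, formula gives 1.
Agrees on all 16 inputs.

Yes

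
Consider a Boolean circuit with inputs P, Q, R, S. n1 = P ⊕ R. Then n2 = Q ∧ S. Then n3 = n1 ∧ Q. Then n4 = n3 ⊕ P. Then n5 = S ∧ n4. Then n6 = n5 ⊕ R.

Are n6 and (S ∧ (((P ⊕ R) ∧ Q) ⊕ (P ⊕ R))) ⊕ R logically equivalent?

No

n1 = P ⊕ R
n3 = n1 ∧ Q = (P ⊕ R) ∧ Q
n4 = n3 ⊕ P = ((P ⊕ R) ∧ Q) ⊕ P
n5 = S ∧ n4 = S ∧ (((P ⊕ R) ∧ Q) ⊕ P)
n6 = n5 ⊕ R = (S ∧ (((P ⊕ R) ∧ Q) ⊕ P)) ⊕ R
At P=0, Q=0, R=1, S=1: circuit gives 1, formula gives 0.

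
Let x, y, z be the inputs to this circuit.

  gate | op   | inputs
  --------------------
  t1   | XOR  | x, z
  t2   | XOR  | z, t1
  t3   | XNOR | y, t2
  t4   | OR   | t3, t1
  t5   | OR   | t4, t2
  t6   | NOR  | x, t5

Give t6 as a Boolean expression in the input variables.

x NOR (((y XNOR (z XOR (x XOR z))) OR (x XOR z)) OR (z XOR (x XOR z)))

t1 = x XOR z
t2 = z XOR t1 = z XOR (x XOR z)
t3 = y XNOR t2 = y XNOR (z XOR (x XOR z))
t4 = t3 OR t1 = (y XNOR (z XOR (x XOR z))) OR (x XOR z)
t5 = t4 OR t2 = ((y XNOR (z XOR (x XOR z))) OR (x XOR z)) OR (z XOR (x XOR z))
t6 = x NOR t5 = x NOR (((y XNOR (z XOR (x XOR z))) OR (x XOR z)) OR (z XOR (x XOR z)))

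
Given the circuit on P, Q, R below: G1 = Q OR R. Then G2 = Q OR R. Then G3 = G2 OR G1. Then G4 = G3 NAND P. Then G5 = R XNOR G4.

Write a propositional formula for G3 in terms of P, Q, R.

(Q OR R) OR (Q OR R)

G1 = Q OR R
G2 = Q OR R
G3 = G2 OR G1 = (Q OR R) OR (Q OR R)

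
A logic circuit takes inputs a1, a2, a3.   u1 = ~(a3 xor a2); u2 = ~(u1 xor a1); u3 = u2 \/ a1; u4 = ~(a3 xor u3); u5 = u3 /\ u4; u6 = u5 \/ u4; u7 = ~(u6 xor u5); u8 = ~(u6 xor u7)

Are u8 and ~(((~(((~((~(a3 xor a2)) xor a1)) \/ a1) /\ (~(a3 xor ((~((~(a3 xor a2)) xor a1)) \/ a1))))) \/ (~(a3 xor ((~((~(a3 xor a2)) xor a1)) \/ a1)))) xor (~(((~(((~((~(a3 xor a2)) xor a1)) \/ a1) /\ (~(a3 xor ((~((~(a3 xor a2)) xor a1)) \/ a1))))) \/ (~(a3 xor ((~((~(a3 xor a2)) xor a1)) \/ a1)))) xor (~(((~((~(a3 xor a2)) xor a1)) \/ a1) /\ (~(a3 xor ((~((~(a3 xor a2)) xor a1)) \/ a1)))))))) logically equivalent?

No

u1 = ~(a3 xor a2)
u2 = ~(u1 xor a1) = ~((~(a3 xor a2)) xor a1)
u3 = u2 \/ a1 = (~((~(a3 xor a2)) xor a1)) \/ a1
u4 = ~(a3 xor u3) = ~(a3 xor ((~((~(a3 xor a2)) xor a1)) \/ a1))
u5 = u3 /\ u4 = ((~((~(a3 xor a2)) xor a1)) \/ a1) /\ (~(a3 xor ((~((~(a3 xor a2)) xor a1)) \/ a1)))
u6 = u5 \/ u4 = (((~((~(a3 xor a2)) xor a1)) \/ a1) /\ (~(a3 xor ((~((~(a3 xor a2)) xor a1)) \/ a1)))) \/ (~(a3 xor ((~((~(a3 xor a2)) xor a1)) \/ a1)))
u7 = ~(u6 xor u5) = ~(((((~((~(a3 xor a2)) xor a1)) \/ a1) /\ (~(a3 xor ((~((~(a3 xor a2)) xor a1)) \/ a1)))) \/ (~(a3 xor ((~((~(a3 xor a2)) xor a1)) \/ a1)))) xor (((~((~(a3 xor a2)) xor a1)) \/ a1) /\ (~(a3 xor ((~((~(a3 xor a2)) xor a1)) \/ a1)))))
u8 = ~(u6 xor u7) = ~(((((~((~(a3 xor a2)) xor a1)) \/ a1) /\ (~(a3 xor ((~((~(a3 xor a2)) xor a1)) \/ a1)))) \/ (~(a3 xor ((~((~(a3 xor a2)) xor a1)) \/ a1)))) xor (~(((((~((~(a3 xor a2)) xor a1)) \/ a1) /\ (~(a3 xor ((~((~(a3 xor a2)) xor a1)) \/ a1)))) \/ (~(a3 xor ((~((~(a3 xor a2)) xor a1)) \/ a1)))) xor (((~((~(a3 xor a2)) xor a1)) \/ a1) /\ (~(a3 xor ((~((~(a3 xor a2)) xor a1)) \/ a1)))))))
At a1=0, a2=0, a3=0: circuit gives 0, formula gives 1.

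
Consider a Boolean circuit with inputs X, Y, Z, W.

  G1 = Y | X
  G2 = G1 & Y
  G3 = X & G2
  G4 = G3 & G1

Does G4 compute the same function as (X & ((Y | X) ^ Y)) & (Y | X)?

No

G1 = Y | X
G2 = G1 & Y = (Y | X) & Y
G3 = X & G2 = X & ((Y | X) & Y)
G4 = G3 & G1 = (X & ((Y | X) & Y)) & (Y | X)
At X=1, Y=0, Z=0, W=0: circuit gives 0, formula gives 1.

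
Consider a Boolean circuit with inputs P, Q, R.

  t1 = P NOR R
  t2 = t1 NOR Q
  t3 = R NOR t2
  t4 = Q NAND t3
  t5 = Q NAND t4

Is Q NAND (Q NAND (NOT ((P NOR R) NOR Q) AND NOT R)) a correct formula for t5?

t1 = P NOR R
t2 = t1 NOR Q = (P NOR R) NOR Q
t3 = R NOR t2 = R NOR ((P NOR R) NOR Q)
t4 = Q NAND t3 = Q NAND (R NOR ((P NOR R) NOR Q))
t5 = Q NAND t4 = Q NAND (Q NAND (R NOR ((P NOR R) NOR Q)))
At P=0, Q=1, R=1: circuit gives 0, formula gives 0.
At P=0, Q=0, R=0: circuit gives 1, formula gives 1.
Agrees on all 8 inputs.

Yes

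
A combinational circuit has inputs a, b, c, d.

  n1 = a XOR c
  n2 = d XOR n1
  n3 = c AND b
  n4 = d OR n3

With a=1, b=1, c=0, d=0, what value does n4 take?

0

n3 = 0 AND 1 = 0
n4 = 0 OR 0 = 0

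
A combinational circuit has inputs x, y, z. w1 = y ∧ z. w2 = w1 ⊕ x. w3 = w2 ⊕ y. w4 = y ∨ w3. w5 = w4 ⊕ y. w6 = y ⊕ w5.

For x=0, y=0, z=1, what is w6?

0

w1 = 0 ∧ 1 = 0
w2 = 0 ⊕ 0 = 0
w3 = 0 ⊕ 0 = 0
w4 = 0 ∨ 0 = 0
w5 = 0 ⊕ 0 = 0
w6 = 0 ⊕ 0 = 0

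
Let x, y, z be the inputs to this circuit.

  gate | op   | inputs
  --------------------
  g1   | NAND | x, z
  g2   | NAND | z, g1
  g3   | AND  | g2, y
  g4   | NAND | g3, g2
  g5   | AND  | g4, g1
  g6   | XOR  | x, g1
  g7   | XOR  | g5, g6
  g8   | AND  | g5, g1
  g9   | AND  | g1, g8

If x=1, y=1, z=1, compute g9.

g1 = 1 NAND 1 = 0
g2 = 1 NAND 0 = 1
g3 = 1 AND 1 = 1
g4 = 1 NAND 1 = 0
g5 = 0 AND 0 = 0
g8 = 0 AND 0 = 0
g9 = 0 AND 0 = 0

0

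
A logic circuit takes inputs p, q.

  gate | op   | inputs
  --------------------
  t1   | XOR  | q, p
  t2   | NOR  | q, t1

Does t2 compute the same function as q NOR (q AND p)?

No

t1 = q XOR p
t2 = q NOR t1 = q NOR (q XOR p)
At p=1, q=0: circuit gives 0, formula gives 1.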